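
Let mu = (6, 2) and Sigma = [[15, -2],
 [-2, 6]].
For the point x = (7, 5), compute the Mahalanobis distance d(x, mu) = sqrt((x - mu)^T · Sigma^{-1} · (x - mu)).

Step 1 — centre the observation: (x - mu) = (1, 3).

Step 2 — invert Sigma. det(Sigma) = 15·6 - (-2)² = 86.
  Sigma^{-1} = (1/det) · [[d, -b], [-b, a]] = [[0.0698, 0.0233],
 [0.0233, 0.1744]].

Step 3 — form the quadratic (x - mu)^T · Sigma^{-1} · (x - mu):
  Sigma^{-1} · (x - mu) = (0.1395, 0.5465).
  (x - mu)^T · [Sigma^{-1} · (x - mu)] = (1)·(0.1395) + (3)·(0.5465) = 1.7791.

Step 4 — take square root: d = √(1.7791) ≈ 1.3338.

d(x, mu) = √(1.7791) ≈ 1.3338


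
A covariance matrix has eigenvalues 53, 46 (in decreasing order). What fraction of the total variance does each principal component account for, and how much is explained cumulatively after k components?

Step 1 — total variance = trace(Sigma) = Σ λ_i = 53 + 46 = 99.

Step 2 — fraction explained by component i = λ_i / Σ λ:
  PC1: 53/99 = 0.5354
  PC2: 46/99 = 0.4646

Step 3 — cumulative fraction after k components = (λ_1 + ... + λ_k) / Σ λ:
  k = 1: 53/99 = 0.5354
  k = 2: (53 + 46)/99 = 99/99 = 1

Summary (fraction, with percent):

explained: PC1 0.5354 (53.54%), PC2 0.4646 (46.46%);  cumulative: 0.5354, 1


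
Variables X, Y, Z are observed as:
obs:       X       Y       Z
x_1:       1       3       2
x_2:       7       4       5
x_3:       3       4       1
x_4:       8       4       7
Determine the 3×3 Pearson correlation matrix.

Step 1 — column means:
  mean(X) = (1 + 7 + 3 + 8) / 4 = 19/4 = 4.75
  mean(Y) = (3 + 4 + 4 + 4) / 4 = 15/4 = 3.75
  mean(Z) = (2 + 5 + 1 + 7) / 4 = 15/4 = 3.75

Step 2 — sample variances and covariances s[i,j] = (1/(n-1)) · Σ_k (x_{k,i} - mean_i) · (x_{k,j} - mean_j), with n-1 = 3:
  s[X,X] = ((-3.75)·(-3.75) + (2.25)·(2.25) + (-1.75)·(-1.75) + (3.25)·(3.25)) / 3 = 32.75/3 = 10.9167
  s[X,Y] = ((-3.75)·(-0.75) + (2.25)·(0.25) + (-1.75)·(0.25) + (3.25)·(0.25)) / 3 = 3.75/3 = 1.25
  s[X,Z] = ((-3.75)·(-1.75) + (2.25)·(1.25) + (-1.75)·(-2.75) + (3.25)·(3.25)) / 3 = 24.75/3 = 8.25
  s[Y,Y] = ((-0.75)·(-0.75) + (0.25)·(0.25) + (0.25)·(0.25) + (0.25)·(0.25)) / 3 = 0.75/3 = 0.25
  s[Y,Z] = ((-0.75)·(-1.75) + (0.25)·(1.25) + (0.25)·(-2.75) + (0.25)·(3.25)) / 3 = 1.75/3 = 0.5833
  s[Z,Z] = ((-1.75)·(-1.75) + (1.25)·(1.25) + (-2.75)·(-2.75) + (3.25)·(3.25)) / 3 = 22.75/3 = 7.5833
  Sample standard deviations s_i = √(s[i,i]):
  s(X) = √(10.9167) = 3.304
  s(Y) = √(0.25) = 0.5
  s(Z) = √(7.5833) = 2.7538

Step 3 — r_{ij} = s_{ij} / (s_i · s_j):
  r[X,X] = 1 (diagonal).
  r[X,Y] = 1.25 / (3.304 · 0.5) = 1.25 / 1.652 = 0.7566
  r[X,Z] = 8.25 / (3.304 · 2.7538) = 8.25 / 9.0986 = 0.9067
  r[Y,Y] = 1 (diagonal).
  r[Y,Z] = 0.5833 / (0.5 · 2.7538) = 0.5833 / 1.3769 = 0.4237
  r[Z,Z] = 1 (diagonal).

R is symmetric with unit diagonal. Assembling:

R = [[1, 0.7566, 0.9067],
 [0.7566, 1, 0.4237],
 [0.9067, 0.4237, 1]]


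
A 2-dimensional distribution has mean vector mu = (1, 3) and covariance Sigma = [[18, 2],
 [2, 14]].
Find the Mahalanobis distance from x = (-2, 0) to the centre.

Step 1 — centre the observation: (x - mu) = (-3, -3).

Step 2 — invert Sigma. det(Sigma) = 18·14 - (2)² = 248.
  Sigma^{-1} = (1/det) · [[d, -b], [-b, a]] = [[0.0565, -0.0081],
 [-0.0081, 0.0726]].

Step 3 — form the quadratic (x - mu)^T · Sigma^{-1} · (x - mu):
  Sigma^{-1} · (x - mu) = (-0.1452, -0.1935).
  (x - mu)^T · [Sigma^{-1} · (x - mu)] = (-3)·(-0.1452) + (-3)·(-0.1935) = 1.0161.

Step 4 — take square root: d = √(1.0161) ≈ 1.008.

d(x, mu) = √(1.0161) ≈ 1.008


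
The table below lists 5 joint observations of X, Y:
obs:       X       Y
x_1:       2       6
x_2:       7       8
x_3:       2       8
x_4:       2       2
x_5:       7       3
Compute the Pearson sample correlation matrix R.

Step 1 — column means:
  mean(X) = (2 + 7 + 2 + 2 + 7) / 5 = 20/5 = 4
  mean(Y) = (6 + 8 + 8 + 2 + 3) / 5 = 27/5 = 5.4

Step 2 — sample variances and covariances s[i,j] = (1/(n-1)) · Σ_k (x_{k,i} - mean_i) · (x_{k,j} - mean_j), with n-1 = 4:
  s[X,X] = ((-2)·(-2) + (3)·(3) + (-2)·(-2) + (-2)·(-2) + (3)·(3)) / 4 = 30/4 = 7.5
  s[X,Y] = ((-2)·(0.6) + (3)·(2.6) + (-2)·(2.6) + (-2)·(-3.4) + (3)·(-2.4)) / 4 = 1/4 = 0.25
  s[Y,Y] = ((0.6)·(0.6) + (2.6)·(2.6) + (2.6)·(2.6) + (-3.4)·(-3.4) + (-2.4)·(-2.4)) / 4 = 31.2/4 = 7.8
  Sample standard deviations s_i = √(s[i,i]):
  s(X) = √(7.5) = 2.7386
  s(Y) = √(7.8) = 2.7928

Step 3 — r_{ij} = s_{ij} / (s_i · s_j):
  r[X,X] = 1 (diagonal).
  r[X,Y] = 0.25 / (2.7386 · 2.7928) = 0.25 / 7.6485 = 0.0327
  r[Y,Y] = 1 (diagonal).

R is symmetric with unit diagonal. Assembling:

R = [[1, 0.0327],
 [0.0327, 1]]


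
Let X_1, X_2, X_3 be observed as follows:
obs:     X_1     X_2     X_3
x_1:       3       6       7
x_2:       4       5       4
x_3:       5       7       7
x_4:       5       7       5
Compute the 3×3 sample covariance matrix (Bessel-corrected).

Step 1 — column means:
  mean(X_1) = (3 + 4 + 5 + 5) / 4 = 17/4 = 4.25
  mean(X_2) = (6 + 5 + 7 + 7) / 4 = 25/4 = 6.25
  mean(X_3) = (7 + 4 + 7 + 5) / 4 = 23/4 = 5.75

Step 2 — sample covariance S[i,j] = (1/(n-1)) · Σ_k (x_{k,i} - mean_i) · (x_{k,j} - mean_j), with n-1 = 3.
  S[X_1,X_1] = ((-1.25)·(-1.25) + (-0.25)·(-0.25) + (0.75)·(0.75) + (0.75)·(0.75)) / 3 = 2.75/3 = 0.9167
  S[X_1,X_2] = ((-1.25)·(-0.25) + (-0.25)·(-1.25) + (0.75)·(0.75) + (0.75)·(0.75)) / 3 = 1.75/3 = 0.5833
  S[X_1,X_3] = ((-1.25)·(1.25) + (-0.25)·(-1.75) + (0.75)·(1.25) + (0.75)·(-0.75)) / 3 = -0.75/3 = -0.25
  S[X_2,X_2] = ((-0.25)·(-0.25) + (-1.25)·(-1.25) + (0.75)·(0.75) + (0.75)·(0.75)) / 3 = 2.75/3 = 0.9167
  S[X_2,X_3] = ((-0.25)·(1.25) + (-1.25)·(-1.75) + (0.75)·(1.25) + (0.75)·(-0.75)) / 3 = 2.25/3 = 0.75
  S[X_3,X_3] = ((1.25)·(1.25) + (-1.75)·(-1.75) + (1.25)·(1.25) + (-0.75)·(-0.75)) / 3 = 6.75/3 = 2.25

S is symmetric (S[j,i] = S[i,j]). Assembling:

S = [[0.9167, 0.5833, -0.25],
 [0.5833, 0.9167, 0.75],
 [-0.25, 0.75, 2.25]]


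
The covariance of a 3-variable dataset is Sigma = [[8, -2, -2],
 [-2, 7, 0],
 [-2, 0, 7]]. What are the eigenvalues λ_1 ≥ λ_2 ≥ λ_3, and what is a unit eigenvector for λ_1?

Step 1 — characteristic polynomial p(λ) = det(λI - Sigma) = λ³ - tr·λ² + c_1·λ - det, where tr = trace, c_1 = sum of the principal 2×2 minors, det = det(Sigma):
  tr = 8 + 7 + 7 = 22,
  c_1 = (8·7 - (-2)²) + (8·7 - (-2)²) + (7·7 - (0)²) = 52 + 52 + 49 = 153,
  det = 8·(7·7 - (0)²) - (-2)·((-2)·7 - (0)·(-2)) + (-2)·((-2)·(0) - 7·(-2)) = 8·(49) - (-2)·(-14) + (-2)·(14) = 336.
  So p(λ) = λ³ - 22λ² + 153λ - 336.
Step 2 — look for an integer root (rational root theorem: any rational root is an integer divisor of 336). Testing λ = 7:
  p(7) = 343 - 1078 + 1071 - 336 = 0  ✓
  Dividing out (λ - 7): p(λ) = (λ - 7)(λ² - 15λ + 48).
Step 3 — remaining eigenvalues from the quadratic λ² - 15λ + 48 = 0:
  Δ = 15² - 4·48 = 225 - 192 = 33,  λ = (15 ± √33)/2 = (15 ± 5.7446)/2 ≈ 10.3723 or 4.6277.
  Sorted: λ_1 = 10.3723,  λ_2 = 7,  λ_3 = 4.6277  (check: sum = 22 = tr ✓).

Step 4 — unit eigenvector for λ_1 ≈ 10.3723: v spans the null space of (Sigma - λ_1 I), whose rows are
  r_1 = (-2.3723, -2, -2),  r_2 = (-2, -3.3723, 0),  r_3 = (-2, 0, -3.3723).
  v is orthogonal to every row, so take v ∝ r_1 × r_2 = ((-2)·(0) - (-2)·(-3.3723), (-2)·(-2) - (-2.3723)·(0), (-2.3723)·(-3.3723) - (-2)·(-2)) ≈ (-6.7446, 4, 4).
  Rescale (multiply by -1 so the first nonzero entry is positive): u = (6.7446, -4, -4).
  ||u|| = √((6.7446)² + (-4)² + (-4)²) = √(77.4891) ≈ 8.8028,  v_1 = u/||u|| ≈ (0.7662, -0.4544, -0.4544) (||v_1|| = 1).

λ_1 = 10.3723,  λ_2 = 7,  λ_3 = 4.6277;  v_1 ≈ (0.7662, -0.4544, -0.4544)


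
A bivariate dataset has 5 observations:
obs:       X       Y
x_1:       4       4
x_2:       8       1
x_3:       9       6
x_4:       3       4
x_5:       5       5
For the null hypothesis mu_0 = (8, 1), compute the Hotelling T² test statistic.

Step 1 — sample mean vector:
  mean(X) = (4 + 8 + 9 + 3 + 5) / 5 = 29/5 = 5.8
  mean(Y) = (4 + 1 + 6 + 4 + 5) / 5 = 20/5 = 4
  x̄ = (5.8, 4),  deviation x̄ - mu_0 = (5.8, 4) - (8, 1) = (-2.2, 3).

Step 2 — sample covariance matrix, S[i,j] = (1/(n-1)) · Σ_k (x_{k,i} - mean_i) · (x_{k,j} - mean_j), divisor n-1 = 4:
  S[X,X] = ((-1.8)·(-1.8) + (2.2)·(2.2) + (3.2)·(3.2) + (-2.8)·(-2.8) + (-0.8)·(-0.8)) / 4 = 26.8/4 = 6.7
  S[X,Y] = ((-1.8)·(0) + (2.2)·(-3) + (3.2)·(2) + (-2.8)·(0) + (-0.8)·(1)) / 4 = -1/4 = -0.25
  S[Y,Y] = ((0)·(0) + (-3)·(-3) + (2)·(2) + (0)·(0) + (1)·(1)) / 4 = 14/4 = 3.5
  S = [[6.7, -0.25],
 [-0.25, 3.5]].

Step 3 — invert S. det(S) = 6.7·3.5 - (-0.25)² = 23.3875.
  S^{-1} = (1/det) · [[d, -b], [-b, a]] = [[0.1497, 0.0107],
 [0.0107, 0.2865]].

Step 4 — quadratic form (x̄ - mu_0)^T · S^{-1} · (x̄ - mu_0):
  S^{-1} · (x̄ - mu_0) = (-0.2972, 0.8359),
  (x̄ - mu_0)^T · [...] = (-2.2)·(-0.2972) + (3)·(0.8359) = 3.1615.

Step 5 — scale by n: T² = 5 · 3.1615 = 15.8076.

T² ≈ 15.8076


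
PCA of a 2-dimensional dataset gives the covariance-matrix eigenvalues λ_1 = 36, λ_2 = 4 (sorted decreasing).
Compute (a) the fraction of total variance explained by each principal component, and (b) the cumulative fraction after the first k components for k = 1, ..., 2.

Step 1 — total variance = trace(Sigma) = Σ λ_i = 36 + 4 = 40.

Step 2 — fraction explained by component i = λ_i / Σ λ:
  PC1: 36/40 = 0.9
  PC2: 4/40 = 0.1

Step 3 — cumulative fraction after k components = (λ_1 + ... + λ_k) / Σ λ:
  k = 1: 36/40 = 0.9
  k = 2: (36 + 4)/40 = 40/40 = 1

Summary (fraction, with percent):

explained: PC1 0.9 (90%), PC2 0.1 (10%);  cumulative: 0.9, 1


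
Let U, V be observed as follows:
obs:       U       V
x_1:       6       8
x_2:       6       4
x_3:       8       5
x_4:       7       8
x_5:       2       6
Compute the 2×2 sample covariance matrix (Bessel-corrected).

Step 1 — column means:
  mean(U) = (6 + 6 + 8 + 7 + 2) / 5 = 29/5 = 5.8
  mean(V) = (8 + 4 + 5 + 8 + 6) / 5 = 31/5 = 6.2

Step 2 — sample covariance S[i,j] = (1/(n-1)) · Σ_k (x_{k,i} - mean_i) · (x_{k,j} - mean_j), with n-1 = 4.
  S[U,U] = ((0.2)·(0.2) + (0.2)·(0.2) + (2.2)·(2.2) + (1.2)·(1.2) + (-3.8)·(-3.8)) / 4 = 20.8/4 = 5.2
  S[U,V] = ((0.2)·(1.8) + (0.2)·(-2.2) + (2.2)·(-1.2) + (1.2)·(1.8) + (-3.8)·(-0.2)) / 4 = 0.2/4 = 0.05
  S[V,V] = ((1.8)·(1.8) + (-2.2)·(-2.2) + (-1.2)·(-1.2) + (1.8)·(1.8) + (-0.2)·(-0.2)) / 4 = 12.8/4 = 3.2

S is symmetric (S[j,i] = S[i,j]). Assembling:

S = [[5.2, 0.05],
 [0.05, 3.2]]


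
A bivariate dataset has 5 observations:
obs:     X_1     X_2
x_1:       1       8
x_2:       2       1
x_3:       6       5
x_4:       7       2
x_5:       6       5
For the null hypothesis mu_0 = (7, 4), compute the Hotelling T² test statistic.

Step 1 — sample mean vector:
  mean(X_1) = (1 + 2 + 6 + 7 + 6) / 5 = 22/5 = 4.4
  mean(X_2) = (8 + 1 + 5 + 2 + 5) / 5 = 21/5 = 4.2
  x̄ = (4.4, 4.2),  deviation x̄ - mu_0 = (4.4, 4.2) - (7, 4) = (-2.6, 0.2).

Step 2 — sample covariance matrix, S[i,j] = (1/(n-1)) · Σ_k (x_{k,i} - mean_i) · (x_{k,j} - mean_j), divisor n-1 = 4:
  S[X_1,X_1] = ((-3.4)·(-3.4) + (-2.4)·(-2.4) + (1.6)·(1.6) + (2.6)·(2.6) + (1.6)·(1.6)) / 4 = 29.2/4 = 7.3
  S[X_1,X_2] = ((-3.4)·(3.8) + (-2.4)·(-3.2) + (1.6)·(0.8) + (2.6)·(-2.2) + (1.6)·(0.8)) / 4 = -8.4/4 = -2.1
  S[X_2,X_2] = ((3.8)·(3.8) + (-3.2)·(-3.2) + (0.8)·(0.8) + (-2.2)·(-2.2) + (0.8)·(0.8)) / 4 = 30.8/4 = 7.7
  S = [[7.3, -2.1],
 [-2.1, 7.7]].

Step 3 — invert S. det(S) = 7.3·7.7 - (-2.1)² = 51.8.
  S^{-1} = (1/det) · [[d, -b], [-b, a]] = [[0.1486, 0.0405],
 [0.0405, 0.1409]].

Step 4 — quadratic form (x̄ - mu_0)^T · S^{-1} · (x̄ - mu_0):
  S^{-1} · (x̄ - mu_0) = (-0.3784, -0.0772),
  (x̄ - mu_0)^T · [...] = (-2.6)·(-0.3784) + (0.2)·(-0.0772) = 0.9683.

Step 5 — scale by n: T² = 5 · 0.9683 = 4.8417.

T² ≈ 4.8417


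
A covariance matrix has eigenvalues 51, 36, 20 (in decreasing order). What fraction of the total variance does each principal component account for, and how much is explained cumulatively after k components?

Step 1 — total variance = trace(Sigma) = Σ λ_i = 51 + 36 + 20 = 107.

Step 2 — fraction explained by component i = λ_i / Σ λ:
  PC1: 51/107 = 0.4766
  PC2: 36/107 = 0.3364
  PC3: 20/107 = 0.1869

Step 3 — cumulative fraction after k components = (λ_1 + ... + λ_k) / Σ λ:
  k = 1: 51/107 = 0.4766
  k = 2: (51 + 36)/107 = 87/107 = 0.8131
  k = 3: (51 + 36 + 20)/107 = 107/107 = 1

Summary (fraction, with percent):

explained: PC1 0.4766 (47.66%), PC2 0.3364 (33.64%), PC3 0.1869 (18.69%);  cumulative: 0.4766, 0.8131, 1


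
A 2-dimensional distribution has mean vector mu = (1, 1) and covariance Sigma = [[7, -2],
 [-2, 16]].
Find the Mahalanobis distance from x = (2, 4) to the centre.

Step 1 — centre the observation: (x - mu) = (1, 3).

Step 2 — invert Sigma. det(Sigma) = 7·16 - (-2)² = 108.
  Sigma^{-1} = (1/det) · [[d, -b], [-b, a]] = [[0.1481, 0.0185],
 [0.0185, 0.0648]].

Step 3 — form the quadratic (x - mu)^T · Sigma^{-1} · (x - mu):
  Sigma^{-1} · (x - mu) = (0.2037, 0.213).
  (x - mu)^T · [Sigma^{-1} · (x - mu)] = (1)·(0.2037) + (3)·(0.213) = 0.8426.

Step 4 — take square root: d = √(0.8426) ≈ 0.9179.

d(x, mu) = √(0.8426) ≈ 0.9179


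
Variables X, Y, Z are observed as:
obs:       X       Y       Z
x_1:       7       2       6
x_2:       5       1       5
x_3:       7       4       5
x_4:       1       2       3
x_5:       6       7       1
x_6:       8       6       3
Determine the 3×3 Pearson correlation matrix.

Step 1 — column means:
  mean(X) = (7 + 5 + 7 + 1 + 6 + 8) / 6 = 34/6 = 5.6667
  mean(Y) = (2 + 1 + 4 + 2 + 7 + 6) / 6 = 22/6 = 3.6667
  mean(Z) = (6 + 5 + 5 + 3 + 1 + 3) / 6 = 23/6 = 3.8333

Step 2 — sample variances and covariances s[i,j] = (1/(n-1)) · Σ_k (x_{k,i} - mean_i) · (x_{k,j} - mean_j), with n-1 = 5:
  s[X,X] = ((1.3333)·(1.3333) + (-0.6667)·(-0.6667) + (1.3333)·(1.3333) + (-4.6667)·(-4.6667) + (0.3333)·(0.3333) + (2.3333)·(2.3333)) / 5 = 31.3333/5 = 6.2667
  s[X,Y] = ((1.3333)·(-1.6667) + (-0.6667)·(-2.6667) + (1.3333)·(0.3333) + (-4.6667)·(-1.6667) + (0.3333)·(3.3333) + (2.3333)·(2.3333)) / 5 = 14.3333/5 = 2.8667
  s[X,Z] = ((1.3333)·(2.1667) + (-0.6667)·(1.1667) + (1.3333)·(1.1667) + (-4.6667)·(-0.8333) + (0.3333)·(-2.8333) + (2.3333)·(-0.8333)) / 5 = 4.6667/5 = 0.9333
  s[Y,Y] = ((-1.6667)·(-1.6667) + (-2.6667)·(-2.6667) + (0.3333)·(0.3333) + (-1.6667)·(-1.6667) + (3.3333)·(3.3333) + (2.3333)·(2.3333)) / 5 = 29.3333/5 = 5.8667
  s[Y,Z] = ((-1.6667)·(2.1667) + (-2.6667)·(1.1667) + (0.3333)·(1.1667) + (-1.6667)·(-0.8333) + (3.3333)·(-2.8333) + (2.3333)·(-0.8333)) / 5 = -16.3333/5 = -3.2667
  s[Z,Z] = ((2.1667)·(2.1667) + (1.1667)·(1.1667) + (1.1667)·(1.1667) + (-0.8333)·(-0.8333) + (-2.8333)·(-2.8333) + (-0.8333)·(-0.8333)) / 5 = 16.8333/5 = 3.3667
  Sample standard deviations s_i = √(s[i,i]):
  s(X) = √(6.2667) = 2.5033
  s(Y) = √(5.8667) = 2.4221
  s(Z) = √(3.3667) = 1.8348

Step 3 — r_{ij} = s_{ij} / (s_i · s_j):
  r[X,X] = 1 (diagonal).
  r[X,Y] = 2.8667 / (2.5033 · 2.4221) = 2.8667 / 6.0634 = 0.4728
  r[X,Z] = 0.9333 / (2.5033 · 1.8348) = 0.9333 / 4.5932 = 0.2032
  r[Y,Y] = 1 (diagonal).
  r[Y,Z] = -3.2667 / (2.4221 · 1.8348) = -3.2667 / 4.4442 = -0.735
  r[Z,Z] = 1 (diagonal).

R is symmetric with unit diagonal. Assembling:

R = [[1, 0.4728, 0.2032],
 [0.4728, 1, -0.735],
 [0.2032, -0.735, 1]]


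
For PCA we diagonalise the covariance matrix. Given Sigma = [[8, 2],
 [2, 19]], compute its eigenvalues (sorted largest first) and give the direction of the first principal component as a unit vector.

Step 1 — characteristic polynomial of 2×2 Sigma:
  det(Sigma - λI) = λ² - trace · λ + det = 0.
  trace = 8 + 19 = 27, det = 8·19 - (2)² = 148.
Step 2 — discriminant:
  Δ = trace² - 4·det = 729 - 592 = 137.
Step 3 — eigenvalues:
  λ = (trace ± √Δ)/2 = (27 ± 11.7047)/2,
  λ_1 = 19.3523,  λ_2 = 7.6477.

Step 4 — unit eigenvector for λ_1: solve (Sigma - λ_1 I)v = 0. First row:
  (8 - 19.3523)·v_x + (2)·v_y = 0, i.e. (-11.3523)·v_x + (2)·v_y = 0,
  so v ∝ (b, λ_1 - a) = (2, 11.3523) = u.
  ||u|| = √((2)² + (11.3523)²) = √(132.8758) ≈ 11.5272,
  v_1 = u/||u|| ≈ (0.1735, 0.9848) (||v_1|| = 1).

λ_1 = 19.3523,  λ_2 = 7.6477;  v_1 ≈ (0.1735, 0.9848)


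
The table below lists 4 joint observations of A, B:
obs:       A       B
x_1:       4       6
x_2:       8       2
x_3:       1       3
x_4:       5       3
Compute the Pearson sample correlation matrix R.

Step 1 — column means:
  mean(A) = (4 + 8 + 1 + 5) / 4 = 18/4 = 4.5
  mean(B) = (6 + 2 + 3 + 3) / 4 = 14/4 = 3.5

Step 2 — sample variances and covariances s[i,j] = (1/(n-1)) · Σ_k (x_{k,i} - mean_i) · (x_{k,j} - mean_j), with n-1 = 3:
  s[A,A] = ((-0.5)·(-0.5) + (3.5)·(3.5) + (-3.5)·(-3.5) + (0.5)·(0.5)) / 3 = 25/3 = 8.3333
  s[A,B] = ((-0.5)·(2.5) + (3.5)·(-1.5) + (-3.5)·(-0.5) + (0.5)·(-0.5)) / 3 = -5/3 = -1.6667
  s[B,B] = ((2.5)·(2.5) + (-1.5)·(-1.5) + (-0.5)·(-0.5) + (-0.5)·(-0.5)) / 3 = 9/3 = 3
  Sample standard deviations s_i = √(s[i,i]):
  s(A) = √(8.3333) = 2.8868
  s(B) = √(3) = 1.7321

Step 3 — r_{ij} = s_{ij} / (s_i · s_j):
  r[A,A] = 1 (diagonal).
  r[A,B] = -1.6667 / (2.8868 · 1.7321) = -1.6667 / 5 = -0.3333
  r[B,B] = 1 (diagonal).

R is symmetric with unit diagonal. Assembling:

R = [[1, -0.3333],
 [-0.3333, 1]]


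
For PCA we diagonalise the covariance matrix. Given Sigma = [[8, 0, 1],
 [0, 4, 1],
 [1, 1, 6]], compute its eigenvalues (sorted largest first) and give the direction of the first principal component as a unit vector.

Step 1 — characteristic polynomial p(λ) = det(λI - Sigma) = λ³ - tr·λ² + c_1·λ - det, where tr = trace, c_1 = sum of the principal 2×2 minors, det = det(Sigma):
  tr = 8 + 4 + 6 = 18,
  c_1 = (8·4 - (0)²) + (8·6 - (1)²) + (4·6 - (1)²) = 32 + 47 + 23 = 102,
  det = 8·(4·6 - (1)²) - (0)·((0)·6 - (1)·(1)) + (1)·((0)·(1) - 4·(1)) = 8·(23) - (0)·(-1) + (1)·(-4) = 180.
  So p(λ) = λ³ - 18λ² + 102λ - 180.
Step 2 — look for an integer root (rational root theorem: any rational root is an integer divisor of 180). Testing λ = 6:
  p(6) = 216 - 648 + 612 - 180 = 0  ✓
  Dividing out (λ - 6): p(λ) = (λ - 6)(λ² - 12λ + 30).
Step 3 — remaining eigenvalues from the quadratic λ² - 12λ + 30 = 0:
  Δ = 12² - 4·30 = 144 - 120 = 24,  λ = (12 ± √24)/2 = (12 ± 4.899)/2 ≈ 8.4495 or 3.5505.
  Sorted: λ_1 = 8.4495,  λ_2 = 6,  λ_3 = 3.5505  (check: sum = 18 = tr ✓).

Step 4 — unit eigenvector for λ_1 ≈ 8.4495: v spans the null space of (Sigma - λ_1 I), whose rows are
  r_1 = (-0.4495, 0, 1),  r_2 = (0, -4.4495, 1),  r_3 = (1, 1, -2.4495).
  v is orthogonal to every row, so take v ∝ r_1 × r_2 = ((0)·(1) - (1)·(-4.4495), (1)·(0) - (-0.4495)·(1), (-0.4495)·(-4.4495) - (0)·(0)) ≈ (4.4495, 0.4495, 2).
  Let u = (4.4495, 0.4495, 2).
  ||u|| = √((4.4495)² + (0.4495)² + (2)²) = √(24) ≈ 4.899,  v_1 = u/||u|| ≈ (0.9082, 0.0918, 0.4082) (||v_1|| = 1).

λ_1 = 8.4495,  λ_2 = 6,  λ_3 = 3.5505;  v_1 ≈ (0.9082, 0.0918, 0.4082)


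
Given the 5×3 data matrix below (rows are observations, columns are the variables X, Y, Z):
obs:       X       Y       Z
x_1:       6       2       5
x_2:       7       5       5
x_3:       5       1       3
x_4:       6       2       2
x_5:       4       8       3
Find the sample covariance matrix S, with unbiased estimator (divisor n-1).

Step 1 — column means:
  mean(X) = (6 + 7 + 5 + 6 + 4) / 5 = 28/5 = 5.6
  mean(Y) = (2 + 5 + 1 + 2 + 8) / 5 = 18/5 = 3.6
  mean(Z) = (5 + 5 + 3 + 2 + 3) / 5 = 18/5 = 3.6

Step 2 — sample covariance S[i,j] = (1/(n-1)) · Σ_k (x_{k,i} - mean_i) · (x_{k,j} - mean_j), with n-1 = 4.
  S[X,X] = ((0.4)·(0.4) + (1.4)·(1.4) + (-0.6)·(-0.6) + (0.4)·(0.4) + (-1.6)·(-1.6)) / 4 = 5.2/4 = 1.3
  S[X,Y] = ((0.4)·(-1.6) + (1.4)·(1.4) + (-0.6)·(-2.6) + (0.4)·(-1.6) + (-1.6)·(4.4)) / 4 = -4.8/4 = -1.2
  S[X,Z] = ((0.4)·(1.4) + (1.4)·(1.4) + (-0.6)·(-0.6) + (0.4)·(-1.6) + (-1.6)·(-0.6)) / 4 = 3.2/4 = 0.8
  S[Y,Y] = ((-1.6)·(-1.6) + (1.4)·(1.4) + (-2.6)·(-2.6) + (-1.6)·(-1.6) + (4.4)·(4.4)) / 4 = 33.2/4 = 8.3
  S[Y,Z] = ((-1.6)·(1.4) + (1.4)·(1.4) + (-2.6)·(-0.6) + (-1.6)·(-1.6) + (4.4)·(-0.6)) / 4 = 1.2/4 = 0.3
  S[Z,Z] = ((1.4)·(1.4) + (1.4)·(1.4) + (-0.6)·(-0.6) + (-1.6)·(-1.6) + (-0.6)·(-0.6)) / 4 = 7.2/4 = 1.8

S is symmetric (S[j,i] = S[i,j]). Assembling:

S = [[1.3, -1.2, 0.8],
 [-1.2, 8.3, 0.3],
 [0.8, 0.3, 1.8]]


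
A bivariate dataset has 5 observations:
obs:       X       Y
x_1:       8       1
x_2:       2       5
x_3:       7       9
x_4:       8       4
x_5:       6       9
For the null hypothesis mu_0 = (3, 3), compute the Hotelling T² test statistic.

Step 1 — sample mean vector:
  mean(X) = (8 + 2 + 7 + 8 + 6) / 5 = 31/5 = 6.2
  mean(Y) = (1 + 5 + 9 + 4 + 9) / 5 = 28/5 = 5.6
  x̄ = (6.2, 5.6),  deviation x̄ - mu_0 = (6.2, 5.6) - (3, 3) = (3.2, 2.6).

Step 2 — sample covariance matrix, S[i,j] = (1/(n-1)) · Σ_k (x_{k,i} - mean_i) · (x_{k,j} - mean_j), divisor n-1 = 4:
  S[X,X] = ((1.8)·(1.8) + (-4.2)·(-4.2) + (0.8)·(0.8) + (1.8)·(1.8) + (-0.2)·(-0.2)) / 4 = 24.8/4 = 6.2
  S[X,Y] = ((1.8)·(-4.6) + (-4.2)·(-0.6) + (0.8)·(3.4) + (1.8)·(-1.6) + (-0.2)·(3.4)) / 4 = -6.6/4 = -1.65
  S[Y,Y] = ((-4.6)·(-4.6) + (-0.6)·(-0.6) + (3.4)·(3.4) + (-1.6)·(-1.6) + (3.4)·(3.4)) / 4 = 47.2/4 = 11.8
  S = [[6.2, -1.65],
 [-1.65, 11.8]].

Step 3 — invert S. det(S) = 6.2·11.8 - (-1.65)² = 70.4375.
  S^{-1} = (1/det) · [[d, -b], [-b, a]] = [[0.1675, 0.0234],
 [0.0234, 0.088]].

Step 4 — quadratic form (x̄ - mu_0)^T · S^{-1} · (x̄ - mu_0):
  S^{-1} · (x̄ - mu_0) = (0.597, 0.3038),
  (x̄ - mu_0)^T · [...] = (3.2)·(0.597) + (2.6)·(0.3038) = 2.7003.

Step 5 — scale by n: T² = 5 · 2.7003 = 13.5013.

T² ≈ 13.5013


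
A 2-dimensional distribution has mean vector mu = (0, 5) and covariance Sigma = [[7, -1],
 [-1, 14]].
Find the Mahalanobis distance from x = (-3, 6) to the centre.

Step 1 — centre the observation: (x - mu) = (-3, 1).

Step 2 — invert Sigma. det(Sigma) = 7·14 - (-1)² = 97.
  Sigma^{-1} = (1/det) · [[d, -b], [-b, a]] = [[0.1443, 0.0103],
 [0.0103, 0.0722]].

Step 3 — form the quadratic (x - mu)^T · Sigma^{-1} · (x - mu):
  Sigma^{-1} · (x - mu) = (-0.4227, 0.0412).
  (x - mu)^T · [Sigma^{-1} · (x - mu)] = (-3)·(-0.4227) + (1)·(0.0412) = 1.3093.

Step 4 — take square root: d = √(1.3093) ≈ 1.1442.

d(x, mu) = √(1.3093) ≈ 1.1442


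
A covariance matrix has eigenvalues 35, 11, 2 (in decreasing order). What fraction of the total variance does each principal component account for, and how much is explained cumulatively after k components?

Step 1 — total variance = trace(Sigma) = Σ λ_i = 35 + 11 + 2 = 48.

Step 2 — fraction explained by component i = λ_i / Σ λ:
  PC1: 35/48 = 0.7292
  PC2: 11/48 = 0.2292
  PC3: 2/48 = 0.0417

Step 3 — cumulative fraction after k components = (λ_1 + ... + λ_k) / Σ λ:
  k = 1: 35/48 = 0.7292
  k = 2: (35 + 11)/48 = 46/48 = 0.9583
  k = 3: (35 + 11 + 2)/48 = 48/48 = 1

Summary (fraction, with percent):

explained: PC1 0.7292 (72.92%), PC2 0.2292 (22.92%), PC3 0.0417 (4.17%);  cumulative: 0.7292, 0.9583, 1


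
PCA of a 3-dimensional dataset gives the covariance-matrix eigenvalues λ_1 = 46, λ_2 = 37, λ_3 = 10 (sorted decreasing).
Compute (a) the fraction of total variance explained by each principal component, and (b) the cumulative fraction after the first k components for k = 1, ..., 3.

Step 1 — total variance = trace(Sigma) = Σ λ_i = 46 + 37 + 10 = 93.

Step 2 — fraction explained by component i = λ_i / Σ λ:
  PC1: 46/93 = 0.4946
  PC2: 37/93 = 0.3978
  PC3: 10/93 = 0.1075

Step 3 — cumulative fraction after k components = (λ_1 + ... + λ_k) / Σ λ:
  k = 1: 46/93 = 0.4946
  k = 2: (46 + 37)/93 = 83/93 = 0.8925
  k = 3: (46 + 37 + 10)/93 = 93/93 = 1

Summary (fraction, with percent):

explained: PC1 0.4946 (49.46%), PC2 0.3978 (39.78%), PC3 0.1075 (10.75%);  cumulative: 0.4946, 0.8925, 1


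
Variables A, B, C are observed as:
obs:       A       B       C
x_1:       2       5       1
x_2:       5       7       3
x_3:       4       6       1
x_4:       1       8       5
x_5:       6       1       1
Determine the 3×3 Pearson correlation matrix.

Step 1 — column means:
  mean(A) = (2 + 5 + 4 + 1 + 6) / 5 = 18/5 = 3.6
  mean(B) = (5 + 7 + 6 + 8 + 1) / 5 = 27/5 = 5.4
  mean(C) = (1 + 3 + 1 + 5 + 1) / 5 = 11/5 = 2.2

Step 2 — sample variances and covariances s[i,j] = (1/(n-1)) · Σ_k (x_{k,i} - mean_i) · (x_{k,j} - mean_j), with n-1 = 4:
  s[A,A] = ((-1.6)·(-1.6) + (1.4)·(1.4) + (0.4)·(0.4) + (-2.6)·(-2.6) + (2.4)·(2.4)) / 4 = 17.2/4 = 4.3
  s[A,B] = ((-1.6)·(-0.4) + (1.4)·(1.6) + (0.4)·(0.6) + (-2.6)·(2.6) + (2.4)·(-4.4)) / 4 = -14.2/4 = -3.55
  s[A,C] = ((-1.6)·(-1.2) + (1.4)·(0.8) + (0.4)·(-1.2) + (-2.6)·(2.8) + (2.4)·(-1.2)) / 4 = -7.6/4 = -1.9
  s[B,B] = ((-0.4)·(-0.4) + (1.6)·(1.6) + (0.6)·(0.6) + (2.6)·(2.6) + (-4.4)·(-4.4)) / 4 = 29.2/4 = 7.3
  s[B,C] = ((-0.4)·(-1.2) + (1.6)·(0.8) + (0.6)·(-1.2) + (2.6)·(2.8) + (-4.4)·(-1.2)) / 4 = 13.6/4 = 3.4
  s[C,C] = ((-1.2)·(-1.2) + (0.8)·(0.8) + (-1.2)·(-1.2) + (2.8)·(2.8) + (-1.2)·(-1.2)) / 4 = 12.8/4 = 3.2
  Sample standard deviations s_i = √(s[i,i]):
  s(A) = √(4.3) = 2.0736
  s(B) = √(7.3) = 2.7019
  s(C) = √(3.2) = 1.7889

Step 3 — r_{ij} = s_{ij} / (s_i · s_j):
  r[A,A] = 1 (diagonal).
  r[A,B] = -3.55 / (2.0736 · 2.7019) = -3.55 / 5.6027 = -0.6336
  r[A,C] = -1.9 / (2.0736 · 1.7889) = -1.9 / 3.7094 = -0.5122
  r[B,B] = 1 (diagonal).
  r[B,C] = 3.4 / (2.7019 · 1.7889) = 3.4 / 4.8332 = 0.7035
  r[C,C] = 1 (diagonal).

R is symmetric with unit diagonal. Assembling:

R = [[1, -0.6336, -0.5122],
 [-0.6336, 1, 0.7035],
 [-0.5122, 0.7035, 1]]


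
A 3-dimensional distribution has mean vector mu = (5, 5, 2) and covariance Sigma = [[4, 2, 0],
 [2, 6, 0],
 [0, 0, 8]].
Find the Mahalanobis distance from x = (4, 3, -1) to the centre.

Step 1 — centre the observation: (x - mu) = (-1, -2, -3).

Step 2 — invert Sigma (cofactor / det for 3×3, or solve directly):
  Sigma^{-1} = [[0.3, -0.1, 0],
 [-0.1, 0.2, 0],
 [0, 0, 0.125]].

Step 3 — form the quadratic (x - mu)^T · Sigma^{-1} · (x - mu):
  Sigma^{-1} · (x - mu) = (-0.1, -0.3, -0.375).
  (x - mu)^T · [Sigma^{-1} · (x - mu)] = (-1)·(-0.1) + (-2)·(-0.3) + (-3)·(-0.375) = 1.825.

Step 4 — take square root: d = √(1.825) ≈ 1.3509.

d(x, mu) = √(1.825) ≈ 1.3509


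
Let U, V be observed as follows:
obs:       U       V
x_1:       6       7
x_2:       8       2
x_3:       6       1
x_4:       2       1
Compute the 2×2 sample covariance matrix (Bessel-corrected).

Step 1 — column means:
  mean(U) = (6 + 8 + 6 + 2) / 4 = 22/4 = 5.5
  mean(V) = (7 + 2 + 1 + 1) / 4 = 11/4 = 2.75

Step 2 — sample covariance S[i,j] = (1/(n-1)) · Σ_k (x_{k,i} - mean_i) · (x_{k,j} - mean_j), with n-1 = 3.
  S[U,U] = ((0.5)·(0.5) + (2.5)·(2.5) + (0.5)·(0.5) + (-3.5)·(-3.5)) / 3 = 19/3 = 6.3333
  S[U,V] = ((0.5)·(4.25) + (2.5)·(-0.75) + (0.5)·(-1.75) + (-3.5)·(-1.75)) / 3 = 5.5/3 = 1.8333
  S[V,V] = ((4.25)·(4.25) + (-0.75)·(-0.75) + (-1.75)·(-1.75) + (-1.75)·(-1.75)) / 3 = 24.75/3 = 8.25

S is symmetric (S[j,i] = S[i,j]). Assembling:

S = [[6.3333, 1.8333],
 [1.8333, 8.25]]


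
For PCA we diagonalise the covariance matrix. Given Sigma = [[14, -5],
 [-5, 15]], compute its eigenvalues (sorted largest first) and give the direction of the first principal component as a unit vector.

Step 1 — characteristic polynomial of 2×2 Sigma:
  det(Sigma - λI) = λ² - trace · λ + det = 0.
  trace = 14 + 15 = 29, det = 14·15 - (-5)² = 185.
Step 2 — discriminant:
  Δ = trace² - 4·det = 841 - 740 = 101.
Step 3 — eigenvalues:
  λ = (trace ± √Δ)/2 = (29 ± 10.0499)/2,
  λ_1 = 19.5249,  λ_2 = 9.4751.

Step 4 — unit eigenvector for λ_1: solve (Sigma - λ_1 I)v = 0. First row:
  (14 - 19.5249)·v_x + (-5)·v_y = 0, i.e. (-5.5249)·v_x + (-5)·v_y = 0,
  so v ∝ (b, λ_1 - a) = (-5, 5.5249); multiply by -1 so the first entry is positive: u = (5, -5.5249).
  ||u|| = √((5)² + (-5.5249)²) = √(55.5249) ≈ 7.4515,
  v_1 = u/||u|| ≈ (0.671, -0.7415) (||v_1|| = 1).

λ_1 = 19.5249,  λ_2 = 9.4751;  v_1 ≈ (0.671, -0.7415)


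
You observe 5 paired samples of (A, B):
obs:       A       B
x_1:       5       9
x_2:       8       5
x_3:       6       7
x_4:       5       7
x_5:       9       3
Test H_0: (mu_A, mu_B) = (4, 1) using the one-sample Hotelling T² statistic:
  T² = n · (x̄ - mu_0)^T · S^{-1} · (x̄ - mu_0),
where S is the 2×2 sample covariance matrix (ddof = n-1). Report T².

Step 1 — sample mean vector:
  mean(A) = (5 + 8 + 6 + 5 + 9) / 5 = 33/5 = 6.6
  mean(B) = (9 + 5 + 7 + 7 + 3) / 5 = 31/5 = 6.2
  x̄ = (6.6, 6.2),  deviation x̄ - mu_0 = (6.6, 6.2) - (4, 1) = (2.6, 5.2).

Step 2 — sample covariance matrix, S[i,j] = (1/(n-1)) · Σ_k (x_{k,i} - mean_i) · (x_{k,j} - mean_j), divisor n-1 = 4:
  S[A,A] = ((-1.6)·(-1.6) + (1.4)·(1.4) + (-0.6)·(-0.6) + (-1.6)·(-1.6) + (2.4)·(2.4)) / 4 = 13.2/4 = 3.3
  S[A,B] = ((-1.6)·(2.8) + (1.4)·(-1.2) + (-0.6)·(0.8) + (-1.6)·(0.8) + (2.4)·(-3.2)) / 4 = -15.6/4 = -3.9
  S[B,B] = ((2.8)·(2.8) + (-1.2)·(-1.2) + (0.8)·(0.8) + (0.8)·(0.8) + (-3.2)·(-3.2)) / 4 = 20.8/4 = 5.2
  S = [[3.3, -3.9],
 [-3.9, 5.2]].

Step 3 — invert S. det(S) = 3.3·5.2 - (-3.9)² = 1.95.
  S^{-1} = (1/det) · [[d, -b], [-b, a]] = [[2.6667, 2],
 [2, 1.6923]].

Step 4 — quadratic form (x̄ - mu_0)^T · S^{-1} · (x̄ - mu_0):
  S^{-1} · (x̄ - mu_0) = (17.3333, 14),
  (x̄ - mu_0)^T · [...] = (2.6)·(17.3333) + (5.2)·(14) = 117.8667.

Step 5 — scale by n: T² = 5 · 117.8667 = 589.3333.

T² ≈ 589.3333


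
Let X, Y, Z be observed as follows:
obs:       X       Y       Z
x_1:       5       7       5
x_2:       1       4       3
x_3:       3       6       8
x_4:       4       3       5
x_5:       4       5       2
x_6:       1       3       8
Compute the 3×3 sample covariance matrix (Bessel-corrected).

Step 1 — column means:
  mean(X) = (5 + 1 + 3 + 4 + 4 + 1) / 6 = 18/6 = 3
  mean(Y) = (7 + 4 + 6 + 3 + 5 + 3) / 6 = 28/6 = 4.6667
  mean(Z) = (5 + 3 + 8 + 5 + 2 + 8) / 6 = 31/6 = 5.1667

Step 2 — sample covariance S[i,j] = (1/(n-1)) · Σ_k (x_{k,i} - mean_i) · (x_{k,j} - mean_j), with n-1 = 5.
  S[X,X] = ((2)·(2) + (-2)·(-2) + (0)·(0) + (1)·(1) + (1)·(1) + (-2)·(-2)) / 5 = 14/5 = 2.8
  S[X,Y] = ((2)·(2.3333) + (-2)·(-0.6667) + (0)·(1.3333) + (1)·(-1.6667) + (1)·(0.3333) + (-2)·(-1.6667)) / 5 = 8/5 = 1.6
  S[X,Z] = ((2)·(-0.1667) + (-2)·(-2.1667) + (0)·(2.8333) + (1)·(-0.1667) + (1)·(-3.1667) + (-2)·(2.8333)) / 5 = -5/5 = -1
  S[Y,Y] = ((2.3333)·(2.3333) + (-0.6667)·(-0.6667) + (1.3333)·(1.3333) + (-1.6667)·(-1.6667) + (0.3333)·(0.3333) + (-1.6667)·(-1.6667)) / 5 = 13.3333/5 = 2.6667
  S[Y,Z] = ((2.3333)·(-0.1667) + (-0.6667)·(-2.1667) + (1.3333)·(2.8333) + (-1.6667)·(-0.1667) + (0.3333)·(-3.1667) + (-1.6667)·(2.8333)) / 5 = -0.6667/5 = -0.1333
  S[Z,Z] = ((-0.1667)·(-0.1667) + (-2.1667)·(-2.1667) + (2.8333)·(2.8333) + (-0.1667)·(-0.1667) + (-3.1667)·(-3.1667) + (2.8333)·(2.8333)) / 5 = 30.8333/5 = 6.1667

S is symmetric (S[j,i] = S[i,j]). Assembling:

S = [[2.8, 1.6, -1],
 [1.6, 2.6667, -0.1333],
 [-1, -0.1333, 6.1667]]


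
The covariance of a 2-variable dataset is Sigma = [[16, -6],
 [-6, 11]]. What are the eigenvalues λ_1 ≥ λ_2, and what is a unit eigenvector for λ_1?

Step 1 — characteristic polynomial of 2×2 Sigma:
  det(Sigma - λI) = λ² - trace · λ + det = 0.
  trace = 16 + 11 = 27, det = 16·11 - (-6)² = 140.
Step 2 — discriminant:
  Δ = trace² - 4·det = 729 - 560 = 169.
Step 3 — eigenvalues:
  λ = (trace ± √Δ)/2 = (27 ± 13)/2,
  λ_1 = 20,  λ_2 = 7.

Step 4 — unit eigenvector for λ_1: solve (Sigma - λ_1 I)v = 0. First row:
  (16 - 20)·v_x + (-6)·v_y = 0, i.e. (-4)·v_x + (-6)·v_y = 0,
  so v ∝ (b, λ_1 - a) = (-6, 4); multiply by -1 so the first entry is positive: u = (6, -4).
  ||u|| = √((6)² + (-4)²) = √(52) ≈ 7.2111,
  v_1 = u/||u|| ≈ (0.8321, -0.5547) (||v_1|| = 1).

λ_1 = 20,  λ_2 = 7;  v_1 ≈ (0.8321, -0.5547)


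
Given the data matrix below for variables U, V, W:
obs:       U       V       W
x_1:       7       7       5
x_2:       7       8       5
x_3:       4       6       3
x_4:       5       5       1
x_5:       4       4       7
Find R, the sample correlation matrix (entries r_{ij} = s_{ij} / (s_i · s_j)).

Step 1 — column means:
  mean(U) = (7 + 7 + 4 + 5 + 4) / 5 = 27/5 = 5.4
  mean(V) = (7 + 8 + 6 + 5 + 4) / 5 = 30/5 = 6
  mean(W) = (5 + 5 + 3 + 1 + 7) / 5 = 21/5 = 4.2

Step 2 — sample variances and covariances s[i,j] = (1/(n-1)) · Σ_k (x_{k,i} - mean_i) · (x_{k,j} - mean_j), with n-1 = 4:
  s[U,U] = ((1.6)·(1.6) + (1.6)·(1.6) + (-1.4)·(-1.4) + (-0.4)·(-0.4) + (-1.4)·(-1.4)) / 4 = 9.2/4 = 2.3
  s[U,V] = ((1.6)·(1) + (1.6)·(2) + (-1.4)·(0) + (-0.4)·(-1) + (-1.4)·(-2)) / 4 = 8/4 = 2
  s[U,W] = ((1.6)·(0.8) + (1.6)·(0.8) + (-1.4)·(-1.2) + (-0.4)·(-3.2) + (-1.4)·(2.8)) / 4 = 1.6/4 = 0.4
  s[V,V] = ((1)·(1) + (2)·(2) + (0)·(0) + (-1)·(-1) + (-2)·(-2)) / 4 = 10/4 = 2.5
  s[V,W] = ((1)·(0.8) + (2)·(0.8) + (0)·(-1.2) + (-1)·(-3.2) + (-2)·(2.8)) / 4 = 0/4 = 0
  s[W,W] = ((0.8)·(0.8) + (0.8)·(0.8) + (-1.2)·(-1.2) + (-3.2)·(-3.2) + (2.8)·(2.8)) / 4 = 20.8/4 = 5.2
  Sample standard deviations s_i = √(s[i,i]):
  s(U) = √(2.3) = 1.5166
  s(V) = √(2.5) = 1.5811
  s(W) = √(5.2) = 2.2804

Step 3 — r_{ij} = s_{ij} / (s_i · s_j):
  r[U,U] = 1 (diagonal).
  r[U,V] = 2 / (1.5166 · 1.5811) = 2 / 2.3979 = 0.8341
  r[U,W] = 0.4 / (1.5166 · 2.2804) = 0.4 / 3.4583 = 0.1157
  r[V,V] = 1 (diagonal).
  r[V,W] = 0 / (1.5811 · 2.2804) = 0 / 3.6056 = 0
  r[W,W] = 1 (diagonal).

R is symmetric with unit diagonal. Assembling:

R = [[1, 0.8341, 0.1157],
 [0.8341, 1, 0],
 [0.1157, 0, 1]]


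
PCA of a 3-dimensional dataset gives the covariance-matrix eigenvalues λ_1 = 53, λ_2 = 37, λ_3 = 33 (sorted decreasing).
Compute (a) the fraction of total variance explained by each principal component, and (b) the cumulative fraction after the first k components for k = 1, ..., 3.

Step 1 — total variance = trace(Sigma) = Σ λ_i = 53 + 37 + 33 = 123.

Step 2 — fraction explained by component i = λ_i / Σ λ:
  PC1: 53/123 = 0.4309
  PC2: 37/123 = 0.3008
  PC3: 33/123 = 0.2683

Step 3 — cumulative fraction after k components = (λ_1 + ... + λ_k) / Σ λ:
  k = 1: 53/123 = 0.4309
  k = 2: (53 + 37)/123 = 90/123 = 0.7317
  k = 3: (53 + 37 + 33)/123 = 123/123 = 1

Summary (fraction, with percent):

explained: PC1 0.4309 (43.09%), PC2 0.3008 (30.08%), PC3 0.2683 (26.83%);  cumulative: 0.4309, 0.7317, 1


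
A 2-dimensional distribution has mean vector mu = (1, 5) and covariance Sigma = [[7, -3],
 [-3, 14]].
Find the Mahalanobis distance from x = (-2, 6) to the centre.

Step 1 — centre the observation: (x - mu) = (-3, 1).

Step 2 — invert Sigma. det(Sigma) = 7·14 - (-3)² = 89.
  Sigma^{-1} = (1/det) · [[d, -b], [-b, a]] = [[0.1573, 0.0337],
 [0.0337, 0.0787]].

Step 3 — form the quadratic (x - mu)^T · Sigma^{-1} · (x - mu):
  Sigma^{-1} · (x - mu) = (-0.4382, -0.0225).
  (x - mu)^T · [Sigma^{-1} · (x - mu)] = (-3)·(-0.4382) + (1)·(-0.0225) = 1.2921.

Step 4 — take square root: d = √(1.2921) ≈ 1.1367.

d(x, mu) = √(1.2921) ≈ 1.1367


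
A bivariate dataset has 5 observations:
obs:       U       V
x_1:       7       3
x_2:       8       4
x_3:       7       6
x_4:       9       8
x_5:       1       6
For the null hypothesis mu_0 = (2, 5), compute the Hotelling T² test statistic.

Step 1 — sample mean vector:
  mean(U) = (7 + 8 + 7 + 9 + 1) / 5 = 32/5 = 6.4
  mean(V) = (3 + 4 + 6 + 8 + 6) / 5 = 27/5 = 5.4
  x̄ = (6.4, 5.4),  deviation x̄ - mu_0 = (6.4, 5.4) - (2, 5) = (4.4, 0.4).

Step 2 — sample covariance matrix, S[i,j] = (1/(n-1)) · Σ_k (x_{k,i} - mean_i) · (x_{k,j} - mean_j), divisor n-1 = 4:
  S[U,U] = ((0.6)·(0.6) + (1.6)·(1.6) + (0.6)·(0.6) + (2.6)·(2.6) + (-5.4)·(-5.4)) / 4 = 39.2/4 = 9.8
  S[U,V] = ((0.6)·(-2.4) + (1.6)·(-1.4) + (0.6)·(0.6) + (2.6)·(2.6) + (-5.4)·(0.6)) / 4 = 0.2/4 = 0.05
  S[V,V] = ((-2.4)·(-2.4) + (-1.4)·(-1.4) + (0.6)·(0.6) + (2.6)·(2.6) + (0.6)·(0.6)) / 4 = 15.2/4 = 3.8
  S = [[9.8, 0.05],
 [0.05, 3.8]].

Step 3 — invert S. det(S) = 9.8·3.8 - (0.05)² = 37.2375.
  S^{-1} = (1/det) · [[d, -b], [-b, a]] = [[0.102, -0.0013],
 [-0.0013, 0.2632]].

Step 4 — quadratic form (x̄ - mu_0)^T · S^{-1} · (x̄ - mu_0):
  S^{-1} · (x̄ - mu_0) = (0.4485, 0.0994),
  (x̄ - mu_0)^T · [...] = (4.4)·(0.4485) + (0.4)·(0.0994) = 2.013.

Step 5 — scale by n: T² = 5 · 2.013 = 10.0651.

T² ≈ 10.0651


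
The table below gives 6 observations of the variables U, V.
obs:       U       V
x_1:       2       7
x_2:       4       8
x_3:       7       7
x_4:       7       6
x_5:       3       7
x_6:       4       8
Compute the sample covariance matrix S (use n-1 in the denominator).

Step 1 — column means:
  mean(U) = (2 + 4 + 7 + 7 + 3 + 4) / 6 = 27/6 = 4.5
  mean(V) = (7 + 8 + 7 + 6 + 7 + 8) / 6 = 43/6 = 7.1667

Step 2 — sample covariance S[i,j] = (1/(n-1)) · Σ_k (x_{k,i} - mean_i) · (x_{k,j} - mean_j), with n-1 = 5.
  S[U,U] = ((-2.5)·(-2.5) + (-0.5)·(-0.5) + (2.5)·(2.5) + (2.5)·(2.5) + (-1.5)·(-1.5) + (-0.5)·(-0.5)) / 5 = 21.5/5 = 4.3
  S[U,V] = ((-2.5)·(-0.1667) + (-0.5)·(0.8333) + (2.5)·(-0.1667) + (2.5)·(-1.1667) + (-1.5)·(-0.1667) + (-0.5)·(0.8333)) / 5 = -3.5/5 = -0.7
  S[V,V] = ((-0.1667)·(-0.1667) + (0.8333)·(0.8333) + (-0.1667)·(-0.1667) + (-1.1667)·(-1.1667) + (-0.1667)·(-0.1667) + (0.8333)·(0.8333)) / 5 = 2.8333/5 = 0.5667

S is symmetric (S[j,i] = S[i,j]). Assembling:

S = [[4.3, -0.7],
 [-0.7, 0.5667]]


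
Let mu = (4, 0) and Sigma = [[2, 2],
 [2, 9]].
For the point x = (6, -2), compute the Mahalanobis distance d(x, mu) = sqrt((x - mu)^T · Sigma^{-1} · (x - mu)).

Step 1 — centre the observation: (x - mu) = (2, -2).

Step 2 — invert Sigma. det(Sigma) = 2·9 - (2)² = 14.
  Sigma^{-1} = (1/det) · [[d, -b], [-b, a]] = [[0.6429, -0.1429],
 [-0.1429, 0.1429]].

Step 3 — form the quadratic (x - mu)^T · Sigma^{-1} · (x - mu):
  Sigma^{-1} · (x - mu) = (1.5714, -0.5714).
  (x - mu)^T · [Sigma^{-1} · (x - mu)] = (2)·(1.5714) + (-2)·(-0.5714) = 4.2857.

Step 4 — take square root: d = √(4.2857) ≈ 2.0702.

d(x, mu) = √(4.2857) ≈ 2.0702


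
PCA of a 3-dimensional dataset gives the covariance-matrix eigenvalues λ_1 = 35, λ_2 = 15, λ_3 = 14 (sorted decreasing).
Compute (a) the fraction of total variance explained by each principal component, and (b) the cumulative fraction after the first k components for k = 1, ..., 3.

Step 1 — total variance = trace(Sigma) = Σ λ_i = 35 + 15 + 14 = 64.

Step 2 — fraction explained by component i = λ_i / Σ λ:
  PC1: 35/64 = 0.5469
  PC2: 15/64 = 0.2344
  PC3: 14/64 = 0.2188

Step 3 — cumulative fraction after k components = (λ_1 + ... + λ_k) / Σ λ:
  k = 1: 35/64 = 0.5469
  k = 2: (35 + 15)/64 = 50/64 = 0.7812
  k = 3: (35 + 15 + 14)/64 = 64/64 = 1

Summary (fraction, with percent):

explained: PC1 0.5469 (54.69%), PC2 0.2344 (23.44%), PC3 0.2188 (21.88%);  cumulative: 0.5469, 0.7812, 1


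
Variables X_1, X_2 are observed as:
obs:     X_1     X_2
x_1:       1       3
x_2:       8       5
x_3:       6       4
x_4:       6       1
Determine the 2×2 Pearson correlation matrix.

Step 1 — column means:
  mean(X_1) = (1 + 8 + 6 + 6) / 4 = 21/4 = 5.25
  mean(X_2) = (3 + 5 + 4 + 1) / 4 = 13/4 = 3.25

Step 2 — sample variances and covariances s[i,j] = (1/(n-1)) · Σ_k (x_{k,i} - mean_i) · (x_{k,j} - mean_j), with n-1 = 3:
  s[X_1,X_1] = ((-4.25)·(-4.25) + (2.75)·(2.75) + (0.75)·(0.75) + (0.75)·(0.75)) / 3 = 26.75/3 = 8.9167
  s[X_1,X_2] = ((-4.25)·(-0.25) + (2.75)·(1.75) + (0.75)·(0.75) + (0.75)·(-2.25)) / 3 = 4.75/3 = 1.5833
  s[X_2,X_2] = ((-0.25)·(-0.25) + (1.75)·(1.75) + (0.75)·(0.75) + (-2.25)·(-2.25)) / 3 = 8.75/3 = 2.9167
  Sample standard deviations s_i = √(s[i,i]):
  s(X_1) = √(8.9167) = 2.9861
  s(X_2) = √(2.9167) = 1.7078

Step 3 — r_{ij} = s_{ij} / (s_i · s_j):
  r[X_1,X_1] = 1 (diagonal).
  r[X_1,X_2] = 1.5833 / (2.9861 · 1.7078) = 1.5833 / 5.0997 = 0.3105
  r[X_2,X_2] = 1 (diagonal).

R is symmetric with unit diagonal. Assembling:

R = [[1, 0.3105],
 [0.3105, 1]]
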